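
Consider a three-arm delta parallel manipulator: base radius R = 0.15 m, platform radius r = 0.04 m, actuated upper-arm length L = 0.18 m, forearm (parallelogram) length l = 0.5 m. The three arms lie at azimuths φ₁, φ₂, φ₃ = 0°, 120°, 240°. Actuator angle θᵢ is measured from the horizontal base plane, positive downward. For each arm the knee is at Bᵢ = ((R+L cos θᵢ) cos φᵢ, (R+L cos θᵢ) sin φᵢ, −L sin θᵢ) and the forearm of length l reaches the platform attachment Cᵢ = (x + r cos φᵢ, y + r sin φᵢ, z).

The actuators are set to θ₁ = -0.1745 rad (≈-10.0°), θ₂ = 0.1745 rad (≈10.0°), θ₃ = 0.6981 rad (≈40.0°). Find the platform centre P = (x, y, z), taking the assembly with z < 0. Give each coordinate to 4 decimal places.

(0.1156, 0.0925, -0.4292)

φ1=0.0°: virtual centre (0.2873, 0.0000, 0.0313), radius l
arm 2 at φ=120.0°: e+L cos θ2 = 0.2873;  S2 = (-0.1436, 0.2488, -0.0313)
S3 = (0.2479·cos240.0°, 0.2479·sin240.0°, -0.1157) = (-0.1239, -0.2147, -0.1157)
eliminate P² terms by subtracting sphere 1 from 2 and 3
plane₁₂: -0.8618x+0.4976y+-0.1250z = 0.0000
Cramer: x(z) = 0.0055-0.2565z;  y(z) = 0.0096-0.1931z
into |P−S₁|² = l²: 1.1031z² + 0.0784z + -0.1696 = 0;  Δ = 0.7543;  z = -0.4292 or 0.3581 → z<0 root = -0.4292
x = 0.1156, y = 0.0925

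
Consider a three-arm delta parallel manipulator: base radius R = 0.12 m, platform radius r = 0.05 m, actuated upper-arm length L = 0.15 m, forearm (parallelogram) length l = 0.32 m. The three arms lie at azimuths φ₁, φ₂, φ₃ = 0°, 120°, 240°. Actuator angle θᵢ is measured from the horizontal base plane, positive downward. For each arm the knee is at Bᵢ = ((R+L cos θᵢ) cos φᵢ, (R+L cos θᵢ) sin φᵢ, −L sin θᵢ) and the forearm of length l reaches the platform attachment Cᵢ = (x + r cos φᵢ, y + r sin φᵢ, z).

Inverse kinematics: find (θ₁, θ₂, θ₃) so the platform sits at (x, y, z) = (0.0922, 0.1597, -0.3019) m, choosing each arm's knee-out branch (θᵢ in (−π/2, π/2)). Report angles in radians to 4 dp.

θ₁ = 0.3491, θ₂ = 0.3491, θ₃ = 1.3965

φ1=0.0° → target in arm frame (0.0922, 0.1597)
  A=-0.0222, B=-0.3019, C=(l²−L²−A²−y'²−z²)/(2L)=-0.1241
  γ=atan2(-0.3019,-0.0222)=-1.6442;  ψ=arccos(-0.4101)=1.9933;  θ1=γ+ψ≈0.3491
rotate P by −φ2: (0.0922, -0.1597, -0.3019)
  A cos θ + B sin θ = C:  -0.0222·cos θ + -0.3019·sin θ = -0.1241
  γ=atan2(-0.3019,-0.0222)=-1.6442;  ψ=arccos(-0.4101)=1.9933;  θ2=γ+ψ≈0.3491
rotate P by −φ3: (-0.1844, 0.0000, -0.3019)
  A cos θ + B sin θ = C:  0.2544·cos θ + -0.3019·sin θ = -0.2532
  θ3 = atan2(B,A) + arccos(C/0.3948) = 1.3965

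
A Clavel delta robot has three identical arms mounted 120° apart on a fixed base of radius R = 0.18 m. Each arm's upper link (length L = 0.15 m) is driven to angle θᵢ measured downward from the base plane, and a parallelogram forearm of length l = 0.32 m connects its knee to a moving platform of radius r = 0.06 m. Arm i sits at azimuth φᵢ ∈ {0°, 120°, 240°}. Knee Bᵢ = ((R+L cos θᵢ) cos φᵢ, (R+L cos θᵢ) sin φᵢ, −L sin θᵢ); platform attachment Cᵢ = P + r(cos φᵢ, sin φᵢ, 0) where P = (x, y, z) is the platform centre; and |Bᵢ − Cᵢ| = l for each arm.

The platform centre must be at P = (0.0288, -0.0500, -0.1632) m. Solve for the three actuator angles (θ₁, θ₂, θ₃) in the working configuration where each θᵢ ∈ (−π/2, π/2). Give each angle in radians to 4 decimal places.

arm 1 (φ=0.0°): x'=0.0288, y'=-0.0500
  A=0.0912, B=-0.1632, C=(l²−L²−A²−y'²−z²)/(2L)=0.1415
  θ1 = atan2(B,A) + arccos(C/0.1870) = -0.3489
rotate P by −φ2: (-0.0577, 0.0001, -0.1632)
  A=0.1777, B=-0.1632, C=(l²−L²−A²−y'²−z²)/(2L)=0.0723
  γ=atan2(-0.1632,0.1777)=-0.7429;  ψ=arccos(0.2996)=1.2665;  θ2=γ+ψ≈0.5236
rotate P by −φ3: (0.0289, 0.0499, -0.1632)
  A=0.0911, B=-0.1632, C=(l²−L²−A²−y'²−z²)/(2L)=0.1416
  θ3 = atan2(B,A) + arccos(C/0.1869) = -0.3503

θ₁ = -0.3489, θ₂ = 0.5236, θ₃ = -0.3503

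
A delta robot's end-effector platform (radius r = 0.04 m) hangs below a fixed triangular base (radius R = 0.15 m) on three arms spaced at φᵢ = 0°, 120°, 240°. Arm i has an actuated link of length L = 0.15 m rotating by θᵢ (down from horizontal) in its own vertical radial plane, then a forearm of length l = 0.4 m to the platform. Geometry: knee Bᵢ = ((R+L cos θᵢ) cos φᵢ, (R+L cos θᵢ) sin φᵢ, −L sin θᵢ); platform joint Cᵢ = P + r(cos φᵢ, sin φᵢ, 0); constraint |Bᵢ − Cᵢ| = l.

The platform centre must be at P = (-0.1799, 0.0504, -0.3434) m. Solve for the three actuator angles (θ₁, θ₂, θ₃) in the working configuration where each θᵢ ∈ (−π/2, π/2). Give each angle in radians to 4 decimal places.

rotate P by −φ1: (-0.1799, 0.0504, -0.3434)
  A=0.2899, B=-0.3434, C=(l²−L²−A²−y'²−z²)/(2L)=-0.2234
  √(A²+B²)=0.4494;  θ1 = -0.8697+2.0909 ≈ 1.2213
arm 2 (φ=120.0°): x'=0.1336, y'=0.1306
  A=-0.0236, B=-0.3434, C=(l²−L²−A²−y'²−z²)/(2L)=0.0065
  γ=atan2(-0.3434,-0.0236)=-1.6394;  ψ=arccos(0.0190)=1.5518;  θ2=γ+ψ≈-0.0876
arm 3 (φ=240.0°): x'=0.0463, y'=-0.1810
  A=0.0637, B=-0.3434, C=(l²−L²−A²−y'²−z²)/(2L)=-0.0575
  √(A²+B²)=0.3493;  θ3 = -1.3874+1.7361 ≈ 0.3487

θ₁ = 1.2213, θ₂ = -0.0876, θ₃ = 0.3487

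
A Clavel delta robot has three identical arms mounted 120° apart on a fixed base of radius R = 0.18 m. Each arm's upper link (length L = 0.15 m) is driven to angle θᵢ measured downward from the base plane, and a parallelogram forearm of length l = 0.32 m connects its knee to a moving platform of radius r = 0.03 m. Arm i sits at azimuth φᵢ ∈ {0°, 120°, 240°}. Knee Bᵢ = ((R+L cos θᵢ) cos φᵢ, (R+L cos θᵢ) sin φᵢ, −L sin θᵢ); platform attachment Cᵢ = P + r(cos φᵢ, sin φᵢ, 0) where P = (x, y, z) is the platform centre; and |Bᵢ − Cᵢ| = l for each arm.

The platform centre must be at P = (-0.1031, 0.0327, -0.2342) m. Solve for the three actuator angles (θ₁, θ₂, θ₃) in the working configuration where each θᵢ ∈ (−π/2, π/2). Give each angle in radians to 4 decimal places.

arm 1 (φ=0.0°): x'=-0.1031, y'=0.0327
  A=0.2531, B=-0.2342, C=(l²−L²−A²−y'²−z²)/(2L)=-0.1336
  √(A²+B²)=0.3448;  θ1 = -0.7466+1.9686 ≈ 1.2220
arm 2 (φ=120.0°): x'=0.0799, y'=0.0729
  e−x'=0.0701;  (l²−L²−(e−x')²−y'²−z²)/2L = 0.0494
  θ2 = atan2(B,A) + arccos(C/0.2445) = 0.0876
φ3=240.0° → target in arm frame (0.0232, -0.1056)
  A=0.1268, B=-0.2342, C=(l²−L²−A²−y'²−z²)/(2L)=-0.0073
  θ3 = atan2(B,A) + arccos(C/0.2663) = 0.5234

θ₁ = 1.2220, θ₂ = 0.0876, θ₃ = 0.5234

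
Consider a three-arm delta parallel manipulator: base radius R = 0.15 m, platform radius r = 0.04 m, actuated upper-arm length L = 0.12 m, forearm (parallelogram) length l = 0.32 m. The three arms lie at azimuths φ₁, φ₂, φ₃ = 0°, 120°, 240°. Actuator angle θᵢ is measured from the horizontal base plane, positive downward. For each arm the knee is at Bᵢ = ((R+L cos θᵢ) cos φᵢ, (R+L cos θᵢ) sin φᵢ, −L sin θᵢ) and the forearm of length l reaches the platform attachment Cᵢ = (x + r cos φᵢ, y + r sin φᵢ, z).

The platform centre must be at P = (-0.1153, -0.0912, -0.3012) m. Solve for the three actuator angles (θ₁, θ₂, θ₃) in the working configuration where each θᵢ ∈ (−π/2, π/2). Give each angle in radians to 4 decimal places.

θ₁ = 1.3962, θ₂ = 0.9598, θ₃ = -0.0002

φ1=0.0° → target in arm frame (-0.1153, -0.0912)
  A=0.2253, B=-0.3012, C=(l²−L²−A²−y'²−z²)/(2L)=-0.2575
  γ=atan2(-0.3012,0.2253)=-0.9286;  ψ=arccos(-0.6846)=2.3248;  θ1=γ+ψ≈1.3962
φ2=120.0° → target in arm frame (-0.0213, 0.1455)
  e−x'=0.1313;  (l²−L²−(e−x')²−y'²−z²)/2L = -0.1714
  √(A²+B²)=0.3286;  θ2 = -1.1596+2.1194 ≈ 0.9598
arm 3 (φ=240.0°): x'=0.1366, y'=-0.0543
  A cos θ + B sin θ = C:  -0.0266·cos θ + -0.3012·sin θ = -0.0266
  θ3 = atan2(B,A) + arccos(C/0.3024) = -0.0002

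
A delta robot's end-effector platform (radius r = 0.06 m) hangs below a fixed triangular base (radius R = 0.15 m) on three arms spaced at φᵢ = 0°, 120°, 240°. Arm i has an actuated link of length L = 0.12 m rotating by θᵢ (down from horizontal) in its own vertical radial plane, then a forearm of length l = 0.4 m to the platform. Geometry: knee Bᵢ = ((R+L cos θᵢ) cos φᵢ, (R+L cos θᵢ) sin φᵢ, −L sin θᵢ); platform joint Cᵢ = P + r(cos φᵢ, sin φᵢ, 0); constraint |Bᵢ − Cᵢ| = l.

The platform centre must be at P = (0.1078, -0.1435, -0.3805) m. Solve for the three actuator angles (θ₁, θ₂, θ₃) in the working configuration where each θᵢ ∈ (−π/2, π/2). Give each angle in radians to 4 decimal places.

θ₁ = 0.1748, θ₂ = 1.3092, θ₃ = 0.3493

rotate P by −φ1: (0.1078, -0.1435, -0.3805)
  A cos θ + B sin θ = C:  -0.0178·cos θ + -0.3805·sin θ = -0.0837
  θ1 = atan2(B,A) + arccos(C/0.3809) = 0.1748
rotate P by −φ2: (-0.1782, -0.0216, -0.3805)
  e−x'=0.2682;  (l²−L²−(e−x')²−y'²−z²)/2L = -0.2982
  √(A²+B²)=0.4655;  θ2 = -0.9569+2.2660 ≈ 1.3092
rotate P by −φ3: (0.0704, 0.1651, -0.3805)
  e−x'=0.0196;  (l²−L²−(e−x')²−y'²−z²)/2L = -0.1118
  θ3 = atan2(B,A) + arccos(C/0.3810) = 0.3493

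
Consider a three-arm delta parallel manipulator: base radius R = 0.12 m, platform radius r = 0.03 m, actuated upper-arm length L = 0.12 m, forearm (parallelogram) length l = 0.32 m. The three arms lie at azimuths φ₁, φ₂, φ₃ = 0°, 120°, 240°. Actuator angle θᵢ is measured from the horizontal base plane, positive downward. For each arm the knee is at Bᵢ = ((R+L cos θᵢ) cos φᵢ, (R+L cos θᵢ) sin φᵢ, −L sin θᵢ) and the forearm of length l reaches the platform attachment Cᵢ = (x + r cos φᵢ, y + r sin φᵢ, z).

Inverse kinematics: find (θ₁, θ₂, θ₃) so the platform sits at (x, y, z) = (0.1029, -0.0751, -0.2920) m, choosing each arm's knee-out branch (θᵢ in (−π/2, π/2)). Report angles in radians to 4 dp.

φ1=0.0° → target in arm frame (0.1029, -0.0751)
  A=-0.0129, B=-0.2920, C=(l²−L²−A²−y'²−z²)/(2L)=-0.0128
  √(A²+B²)=0.2923;  θ1 = -1.6149+1.6146 ≈ -0.0004
arm 2 (φ=120.0°): x'=-0.1165, y'=-0.0516
  A=0.2065, B=-0.2920, C=(l²−L²−A²−y'²−z²)/(2L)=-0.1773
  √(A²+B²)=0.3576;  θ2 = -0.9553+2.0896 ≈ 1.1343
φ3=240.0° → target in arm frame (0.0136, 0.1267)
  A=0.0764, B=-0.2920, C=(l²−L²−A²−y'²−z²)/(2L)=-0.0798
  √(A²+B²)=0.3018;  θ3 = -1.3149+1.8383 ≈ 0.5234

θ₁ = -0.0004, θ₂ = 1.1343, θ₃ = 0.5234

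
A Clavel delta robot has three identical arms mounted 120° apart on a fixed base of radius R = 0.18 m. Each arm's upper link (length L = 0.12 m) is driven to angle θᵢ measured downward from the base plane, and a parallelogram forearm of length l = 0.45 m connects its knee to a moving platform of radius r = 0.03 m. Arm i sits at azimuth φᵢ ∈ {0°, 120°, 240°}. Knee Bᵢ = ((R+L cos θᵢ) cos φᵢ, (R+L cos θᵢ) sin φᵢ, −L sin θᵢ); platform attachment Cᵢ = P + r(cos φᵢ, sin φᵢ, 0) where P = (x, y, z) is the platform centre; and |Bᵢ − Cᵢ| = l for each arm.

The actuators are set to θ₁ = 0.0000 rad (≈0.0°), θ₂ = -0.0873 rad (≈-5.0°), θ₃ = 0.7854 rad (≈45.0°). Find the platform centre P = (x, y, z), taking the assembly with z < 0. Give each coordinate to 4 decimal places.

(0.0459, 0.0963, -0.3782)

φ1=0.0°: virtual centre (0.2700, 0.0000, 0.0000), radius l
φ2=120.0°: virtual centre (-0.1348, 0.2334, 0.0105), radius l
arm 3 at φ=240.0°: e+L cos θ3 = 0.2349;  S3 = (-0.1174, -0.2034, -0.0849)
|S₂|²−|S₁|² = -0.0001;  |S₃|²−|S₁|² = -0.0105
[-0.8095 0.4669 0.0209]·P = -0.0001;  [-0.7749 -0.4068 -0.1697]·P = -0.0105
det = 0.6911;  x = 0.0072+-0.1023z,  y = 0.0122+-0.2223z
sphere 1 gives Az²+Bz+C=0 with A=1.0599, B=0.0484, C=-0.1333;  B²−4AC=0.5674;  roots -0.3782, 0.3325;  negative root z = -0.3782
x = 0.0459, y = 0.0963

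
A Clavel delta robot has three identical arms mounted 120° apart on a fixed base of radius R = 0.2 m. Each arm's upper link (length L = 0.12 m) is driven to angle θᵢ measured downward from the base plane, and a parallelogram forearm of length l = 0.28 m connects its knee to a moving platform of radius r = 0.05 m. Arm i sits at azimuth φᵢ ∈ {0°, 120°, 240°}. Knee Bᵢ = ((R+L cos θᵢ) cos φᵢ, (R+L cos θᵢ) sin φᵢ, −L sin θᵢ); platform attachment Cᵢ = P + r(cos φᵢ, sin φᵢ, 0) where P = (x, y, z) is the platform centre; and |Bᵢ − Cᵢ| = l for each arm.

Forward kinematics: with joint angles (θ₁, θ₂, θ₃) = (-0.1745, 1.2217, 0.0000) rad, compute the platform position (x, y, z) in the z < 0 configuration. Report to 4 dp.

(0.0489, -0.0732, -0.1371)

centre 1 = (0.2682·cos0.0°, 0.2682·sin0.0°, 0.0208) = (0.2682, 0.0000, 0.0208)
arm 2 at φ=120.0°: ρ2 = 0.1910;  centre 2 = (-0.0955, 0.1655, -0.1128)
φ3=240.0°: virtual centre (-0.1350, -0.2338, 0.0000), radius l
subtract pairs → two planes through P
plane₁₂: -0.7274x+0.3309y+-0.2672z = -0.0231
det = 0.6070;  x = 0.0175+-0.2286z,  y = -0.0314+0.3050z
quadratic in z: (1.1453)z²+(0.0538)z+(-0.0142)=0, √Δ=0.2603 → z ∈ {-0.1371, 0.0902}; z = -0.1371 (taking z<0)
x = 0.0489, y = -0.0732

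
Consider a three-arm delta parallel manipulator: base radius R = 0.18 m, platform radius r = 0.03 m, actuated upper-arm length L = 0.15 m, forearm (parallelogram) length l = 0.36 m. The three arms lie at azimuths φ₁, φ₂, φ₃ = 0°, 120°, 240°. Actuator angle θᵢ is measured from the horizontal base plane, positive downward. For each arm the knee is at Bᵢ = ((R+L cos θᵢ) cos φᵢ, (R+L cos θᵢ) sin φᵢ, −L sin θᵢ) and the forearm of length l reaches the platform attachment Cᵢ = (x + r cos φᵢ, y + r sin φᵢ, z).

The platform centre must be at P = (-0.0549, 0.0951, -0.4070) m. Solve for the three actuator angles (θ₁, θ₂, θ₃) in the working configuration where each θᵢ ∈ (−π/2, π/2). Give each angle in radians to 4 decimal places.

θ₁ = 1.3963, θ₂ = 0.6109, θ₃ = 1.3964

arm 1 (φ=0.0°): x'=-0.0549, y'=0.0951
  A=0.2049, B=-0.4070, C=(l²−L²−A²−y'²−z²)/(2L)=-0.3653
  γ=atan2(-0.4070,0.2049)=-1.1044;  ψ=arccos(-0.8016)=2.5007;  θ1=γ+ψ≈1.3963
φ2=120.0° → target in arm frame (0.1098, 0.0000)
  A=0.0402, B=-0.4070, C=(l²−L²−A²−y'²−z²)/(2L)=-0.2005
  √(A²+B²)=0.4090;  θ2 = -1.4724+2.0833 ≈ 0.6109
arm 3 (φ=240.0°): x'=-0.0549, y'=-0.0951
  A cos θ + B sin θ = C:  0.2049·cos θ + -0.4070·sin θ = -0.3653
  γ=atan2(-0.4070,0.2049)=-1.1044;  ψ=arccos(-0.8016)=2.5008;  θ3=γ+ψ≈1.3964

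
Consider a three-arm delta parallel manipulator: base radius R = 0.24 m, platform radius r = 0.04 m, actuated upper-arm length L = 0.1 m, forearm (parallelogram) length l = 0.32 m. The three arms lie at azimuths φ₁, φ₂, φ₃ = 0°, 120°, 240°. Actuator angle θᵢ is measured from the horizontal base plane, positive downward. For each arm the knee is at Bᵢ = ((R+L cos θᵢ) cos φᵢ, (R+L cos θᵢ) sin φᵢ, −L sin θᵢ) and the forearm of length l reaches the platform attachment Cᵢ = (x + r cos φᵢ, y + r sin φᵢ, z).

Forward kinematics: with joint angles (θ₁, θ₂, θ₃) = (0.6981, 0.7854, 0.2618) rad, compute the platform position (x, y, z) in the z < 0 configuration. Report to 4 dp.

φ1=0.0°: virtual centre (0.2766, 0.0000, -0.0643), radius l
arm 2 at φ=120.0°: ρ2 = 0.2707;  centre 2 = (-0.1354, 0.2344, -0.0707)
arm 3 at φ=240.0°: ρ3 = 0.2966;  centre 3 = (-0.1483, -0.2569, -0.0259)
eliminate P² terms by subtracting sphere 1 from 2 and 3
linear system: -0.8239x+0.4689y = -0.0024−-0.0129z; -0.8498x+-0.5137y = 0.0080−0.0768z
det = 0.8217;  x = -0.0031+0.0358z,  y = -0.0105+0.0903z
sphere 1 gives Az²+Bz+C=0 with A=1.0094, B=0.1067, C=-0.0199;  B²−4AC=0.0918;  roots -0.2029, 0.0973;  negative root z = -0.2029
x = -0.0103, y = -0.0288

(-0.0103, -0.0288, -0.2029)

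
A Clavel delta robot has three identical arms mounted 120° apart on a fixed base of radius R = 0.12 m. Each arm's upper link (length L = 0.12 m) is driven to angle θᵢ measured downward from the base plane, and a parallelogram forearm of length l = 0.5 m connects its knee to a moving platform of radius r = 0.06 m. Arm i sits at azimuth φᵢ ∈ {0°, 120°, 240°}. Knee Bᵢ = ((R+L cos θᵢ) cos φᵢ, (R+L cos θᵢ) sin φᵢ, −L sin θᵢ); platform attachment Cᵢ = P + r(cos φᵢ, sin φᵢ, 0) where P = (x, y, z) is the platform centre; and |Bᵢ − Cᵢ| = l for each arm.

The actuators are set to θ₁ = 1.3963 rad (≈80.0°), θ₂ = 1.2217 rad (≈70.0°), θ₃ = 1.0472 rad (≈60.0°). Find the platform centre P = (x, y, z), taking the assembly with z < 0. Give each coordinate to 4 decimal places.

arm 1 at φ=0.0°: (R−r)+L cos θ1 = 0.0808;  centre 1 = (0.0808, 0.0000, -0.1182)
φ2=120.0°: virtual centre (-0.0505, 0.0875, -0.1128), radius l
φ3=240.0°: virtual centre (-0.0600, -0.1039, -0.1039), radius l
subtract pairs → two planes through P
[-0.2627 0.1750 0.0108]·P = 0.0024;  [-0.2817 -0.2078 0.0285]·P = 0.0047
det = 0.1039;  x = -0.0128+0.0697z,  y = -0.0053+0.0427z
sphere 1 gives Az²+Bz+C=0 with A=1.0067, B=0.2229, C=-0.2272;  B²−4AC=0.9647;  roots -0.5985, 0.3772;  negative root z = -0.5985
x = -0.0545, y = -0.0309

(-0.0545, -0.0309, -0.5985)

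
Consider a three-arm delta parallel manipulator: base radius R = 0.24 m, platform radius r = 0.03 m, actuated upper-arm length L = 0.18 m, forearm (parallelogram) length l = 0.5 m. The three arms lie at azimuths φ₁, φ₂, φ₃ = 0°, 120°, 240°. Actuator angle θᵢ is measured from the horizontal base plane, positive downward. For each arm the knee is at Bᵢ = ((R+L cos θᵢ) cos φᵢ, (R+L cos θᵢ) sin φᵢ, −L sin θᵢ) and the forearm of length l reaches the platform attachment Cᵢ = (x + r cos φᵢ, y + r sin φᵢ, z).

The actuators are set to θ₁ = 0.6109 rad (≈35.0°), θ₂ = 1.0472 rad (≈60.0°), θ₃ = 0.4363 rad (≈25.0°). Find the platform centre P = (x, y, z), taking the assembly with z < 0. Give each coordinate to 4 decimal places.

S1 = (0.3574·cos0.0°, 0.3574·sin0.0°, -0.1032) = (0.3574, 0.0000, -0.1032)
φ2=120.0°: virtual centre (-0.1500, 0.2598, -0.1559), radius l
arm 3 at φ=240.0°: e+L cos θ3 = 0.3731;  S3 = (-0.1866, -0.3231, -0.0761)
eliminate P² terms by subtracting sphere 1 from 2 and 3
plane₁₂: -1.0149x+0.5196y+-0.1053z = -0.0241
Cramer: x(z) = 0.0100-0.0326z;  y(z) = -0.0270+0.1390z
into |P−S₁|² = l²: 1.0204z² + 0.2216z + -0.1179 = 0;  Δ = 0.5302;  z = -0.4654 or 0.2482 → z<0 root = -0.4654
x = 0.0251, y = -0.0916

(0.0251, -0.0916, -0.4654)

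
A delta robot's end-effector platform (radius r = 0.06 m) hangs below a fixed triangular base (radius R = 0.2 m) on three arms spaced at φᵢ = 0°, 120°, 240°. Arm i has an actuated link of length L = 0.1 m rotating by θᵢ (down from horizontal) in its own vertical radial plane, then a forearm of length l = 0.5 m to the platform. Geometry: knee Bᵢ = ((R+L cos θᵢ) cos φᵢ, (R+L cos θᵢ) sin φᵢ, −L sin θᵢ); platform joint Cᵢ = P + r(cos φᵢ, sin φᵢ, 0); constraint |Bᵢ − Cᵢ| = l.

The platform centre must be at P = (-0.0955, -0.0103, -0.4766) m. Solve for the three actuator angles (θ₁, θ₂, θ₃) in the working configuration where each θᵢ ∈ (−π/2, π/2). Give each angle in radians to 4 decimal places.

arm 1 (φ=0.0°): x'=-0.0955, y'=-0.0103
  A cos θ + B sin θ = C:  0.2355·cos θ + -0.4766·sin θ = -0.2136
  γ=atan2(-0.4766,0.2355)=-1.1119;  ψ=arccos(-0.4017)=1.9842;  θ1=γ+ψ≈0.8724
φ2=120.0° → target in arm frame (0.0388, 0.0879)
  A=0.1012, B=-0.4766, C=(l²−L²−A²−y'²−z²)/(2L)=-0.0255
  γ=atan2(-0.4766,0.1012)=-1.3616;  ψ=arccos(-0.0524)=1.6232;  θ2=γ+ψ≈0.2615
rotate P by −φ3: (0.0567, -0.0776, -0.4766)
  A cos θ + B sin θ = C:  0.0833·cos θ + -0.4766·sin θ = -0.0005
  √(A²+B²)=0.4838;  θ3 = -1.3977+1.5719 ≈ 0.1742

θ₁ = 0.8724, θ₂ = 0.2615, θ₃ = 0.1742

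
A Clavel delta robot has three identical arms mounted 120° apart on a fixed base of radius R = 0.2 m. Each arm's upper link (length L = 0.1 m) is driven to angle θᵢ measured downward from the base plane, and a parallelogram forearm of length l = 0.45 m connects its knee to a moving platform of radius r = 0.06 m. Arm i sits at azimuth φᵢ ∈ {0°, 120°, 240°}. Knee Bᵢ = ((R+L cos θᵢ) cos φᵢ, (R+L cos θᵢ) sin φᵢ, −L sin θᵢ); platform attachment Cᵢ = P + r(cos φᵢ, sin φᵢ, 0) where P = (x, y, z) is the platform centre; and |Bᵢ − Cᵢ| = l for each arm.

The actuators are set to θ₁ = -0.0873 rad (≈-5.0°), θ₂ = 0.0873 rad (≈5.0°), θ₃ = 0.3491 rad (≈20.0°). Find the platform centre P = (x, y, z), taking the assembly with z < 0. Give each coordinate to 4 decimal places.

(0.0342, 0.0264, -0.3908)

φ1=0.0°: virtual centre (0.2396, 0.0000, 0.0087), radius l
φ2=120.0°: virtual centre (-0.1198, 0.2075, -0.0087), radius l
φ3=240.0°: virtual centre (-0.1170, -0.2026, -0.0342), radius l
subtract pairs → two planes through P
plane₁₂: -0.7189x+0.4150y+-0.0349z = 0.0000
det = 0.5873;  x = 0.0011+-0.0847z,  y = 0.0019+-0.0627z
quadratic in z: (1.0111)z²+(0.0227)z+(-0.1455)=0, √Δ=0.7676 → z ∈ {-0.3908, 0.3683}; z = -0.3908 (taking z<0)
x = 0.0342, y = 0.0264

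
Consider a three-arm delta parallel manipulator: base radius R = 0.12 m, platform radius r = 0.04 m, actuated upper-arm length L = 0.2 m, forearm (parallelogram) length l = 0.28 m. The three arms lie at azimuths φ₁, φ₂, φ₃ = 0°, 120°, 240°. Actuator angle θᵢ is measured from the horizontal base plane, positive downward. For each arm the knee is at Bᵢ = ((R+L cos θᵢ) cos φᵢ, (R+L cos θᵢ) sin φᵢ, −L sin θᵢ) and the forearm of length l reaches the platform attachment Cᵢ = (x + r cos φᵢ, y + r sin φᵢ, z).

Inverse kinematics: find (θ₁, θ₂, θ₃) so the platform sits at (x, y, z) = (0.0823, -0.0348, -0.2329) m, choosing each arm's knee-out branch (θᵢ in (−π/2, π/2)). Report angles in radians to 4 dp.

rotate P by −φ1: (0.0823, -0.0348, -0.2329)
  e−x'=-0.0023;  (l²−L²−(e−x')²−y'²−z²)/2L = -0.0426
  √(A²+B²)=0.2329;  θ1 = -1.5807+1.7549 ≈ 0.1743
arm 2 (φ=120.0°): x'=-0.0713, y'=-0.0539
  A=0.1513, B=-0.2329, C=(l²−L²−A²−y'²−z²)/(2L)=-0.1041
  θ2 = atan2(B,A) + arccos(C/0.2777) = 0.9602
φ3=240.0° → target in arm frame (-0.0110, 0.0887)
  A=0.0910, B=-0.2329, C=(l²−L²−A²−y'²−z²)/(2L)=-0.0800
  γ=atan2(-0.2329,0.0910)=-1.1983;  ψ=arccos(-0.3198)=1.8963;  θ3=γ+ψ≈0.6981

θ₁ = 0.1743, θ₂ = 0.9602, θ₃ = 0.6981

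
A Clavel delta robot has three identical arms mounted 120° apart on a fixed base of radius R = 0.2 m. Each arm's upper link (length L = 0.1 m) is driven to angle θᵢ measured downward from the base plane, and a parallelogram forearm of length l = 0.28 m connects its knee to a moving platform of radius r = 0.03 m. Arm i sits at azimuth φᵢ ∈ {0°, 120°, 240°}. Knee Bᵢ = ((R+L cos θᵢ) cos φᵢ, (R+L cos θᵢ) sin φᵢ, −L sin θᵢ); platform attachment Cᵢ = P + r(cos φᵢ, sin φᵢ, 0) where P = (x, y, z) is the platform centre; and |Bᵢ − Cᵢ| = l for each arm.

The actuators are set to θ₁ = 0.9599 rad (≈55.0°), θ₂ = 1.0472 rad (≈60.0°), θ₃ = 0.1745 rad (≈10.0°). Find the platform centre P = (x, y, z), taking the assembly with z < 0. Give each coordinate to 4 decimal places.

(-0.0222, -0.0507, -0.1984)

φ1=0.0°: virtual centre (0.2274, 0.0000, -0.0819), radius l
arm 2 at φ=120.0°: e+L cos θ2 = 0.2200;  S2 = (-0.1100, 0.1905, -0.0866)
arm 3 at φ=240.0°: e+L cos θ3 = 0.2685;  S3 = (-0.1342, -0.2325, -0.0174)
eliminate P² terms by subtracting sphere 1 from 2 and 3
[-0.6747 0.3811 -0.0094]·P = -0.0025;  [-0.7232 -0.4650 0.1291]·P = 0.0140
Cramer: x(z) = -0.0071+0.0761z;  y(z) = -0.0191+0.1593z
quadratic in z: (1.0312)z²+(0.1221)z+(-0.0164)=0, √Δ=0.2871 → z ∈ {-0.1984, 0.0800}; z = -0.1984 (taking z<0)
x = -0.0222, y = -0.0507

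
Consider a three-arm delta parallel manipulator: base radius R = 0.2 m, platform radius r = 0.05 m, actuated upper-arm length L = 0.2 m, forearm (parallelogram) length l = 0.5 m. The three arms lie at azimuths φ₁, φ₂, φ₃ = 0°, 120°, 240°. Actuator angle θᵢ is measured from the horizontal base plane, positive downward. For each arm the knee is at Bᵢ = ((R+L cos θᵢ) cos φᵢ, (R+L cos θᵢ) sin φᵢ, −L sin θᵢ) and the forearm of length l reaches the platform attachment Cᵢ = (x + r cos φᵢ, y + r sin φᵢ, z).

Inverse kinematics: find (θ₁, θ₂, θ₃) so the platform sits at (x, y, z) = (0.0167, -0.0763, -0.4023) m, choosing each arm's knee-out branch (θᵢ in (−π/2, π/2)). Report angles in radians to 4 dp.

φ1=0.0° → target in arm frame (0.0167, -0.0763)
  e−x'=0.1333;  (l²−L²−(e−x')²−y'²−z²)/2L = 0.0614
  γ=atan2(-0.4023,0.1333)=-1.2508;  ψ=arccos(0.1449)=1.4254;  θ1=γ+ψ≈0.1745
φ2=120.0° → target in arm frame (-0.0744, 0.0237)
  A cos θ + B sin θ = C:  0.2244·cos θ + -0.4023·sin θ = -0.0069
  √(A²+B²)=0.4607;  θ2 = -1.0619+1.5859 ≈ 0.5239
φ3=240.0° → target in arm frame (0.0577, 0.0526)
  e−x'=0.0923;  (l²−L²−(e−x')²−y'²−z²)/2L = 0.0922
  θ3 = atan2(B,A) + arccos(C/0.4127) = 0.0002

θ₁ = 0.1745, θ₂ = 0.5239, θ₃ = 0.0002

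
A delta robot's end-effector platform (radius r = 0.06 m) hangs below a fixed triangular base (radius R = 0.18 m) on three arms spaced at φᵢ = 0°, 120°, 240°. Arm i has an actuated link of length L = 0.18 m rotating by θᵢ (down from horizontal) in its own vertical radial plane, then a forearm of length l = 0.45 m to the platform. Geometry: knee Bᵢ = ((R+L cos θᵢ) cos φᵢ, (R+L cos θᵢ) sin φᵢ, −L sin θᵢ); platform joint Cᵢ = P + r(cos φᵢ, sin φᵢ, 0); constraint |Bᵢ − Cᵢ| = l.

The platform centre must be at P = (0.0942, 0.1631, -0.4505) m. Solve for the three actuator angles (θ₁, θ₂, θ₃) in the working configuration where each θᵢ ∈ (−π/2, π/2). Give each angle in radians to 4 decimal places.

θ₁ = 0.4363, θ₂ = 0.4365, θ₃ = 1.3090

φ1=0.0° → target in arm frame (0.0942, 0.1631)
  A cos θ + B sin θ = C:  0.0258·cos θ + -0.4505·sin θ = -0.1670
  √(A²+B²)=0.4512;  θ1 = -1.5136+1.9499 ≈ 0.4363
rotate P by −φ2: (0.0941, -0.1631, -0.4505)
  A=0.0259, B=-0.4505, C=(l²−L²−A²−y'²−z²)/(2L)=-0.1670
  √(A²+B²)=0.4512;  θ2 = -1.5135+1.9500 ≈ 0.4365
arm 3 (φ=240.0°): x'=-0.1883, y'=0.0000
  e−x'=0.3083;  (l²−L²−(e−x')²−y'²−z²)/2L = -0.3554
  θ3 = atan2(B,A) + arccos(C/0.5459) = 1.3090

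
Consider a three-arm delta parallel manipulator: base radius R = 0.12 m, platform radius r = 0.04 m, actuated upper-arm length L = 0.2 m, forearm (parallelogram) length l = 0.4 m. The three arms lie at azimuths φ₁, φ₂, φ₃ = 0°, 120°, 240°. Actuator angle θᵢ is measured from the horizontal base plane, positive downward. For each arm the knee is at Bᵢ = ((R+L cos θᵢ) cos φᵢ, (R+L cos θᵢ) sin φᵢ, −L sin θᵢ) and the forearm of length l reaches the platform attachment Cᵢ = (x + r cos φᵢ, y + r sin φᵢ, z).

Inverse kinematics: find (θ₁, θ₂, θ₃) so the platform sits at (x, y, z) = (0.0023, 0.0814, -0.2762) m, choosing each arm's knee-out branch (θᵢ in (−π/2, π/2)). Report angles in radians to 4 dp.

θ₁ = 0.0003, θ₂ = -0.3489, θ₃ = 0.3490

rotate P by −φ1: (0.0023, 0.0814, -0.2762)
  e−x'=0.0777;  (l²−L²−(e−x')²−y'²−z²)/2L = 0.0776
  γ=atan2(-0.2762,0.0777)=-1.2966;  ψ=arccos(0.2705)=1.2968;  θ1=γ+ψ≈0.0003
φ2=120.0° → target in arm frame (0.0693, -0.0427)
  A cos θ + B sin θ = C:  0.0107·cos θ + -0.2762·sin θ = 0.1044
  θ2 = atan2(B,A) + arccos(C/0.2764) = -0.3489
rotate P by −φ3: (-0.0716, -0.0387, -0.2762)
  e−x'=0.1516;  (l²−L²−(e−x')²−y'²−z²)/2L = 0.0480
  θ3 = atan2(B,A) + arccos(C/0.3151) = 0.3490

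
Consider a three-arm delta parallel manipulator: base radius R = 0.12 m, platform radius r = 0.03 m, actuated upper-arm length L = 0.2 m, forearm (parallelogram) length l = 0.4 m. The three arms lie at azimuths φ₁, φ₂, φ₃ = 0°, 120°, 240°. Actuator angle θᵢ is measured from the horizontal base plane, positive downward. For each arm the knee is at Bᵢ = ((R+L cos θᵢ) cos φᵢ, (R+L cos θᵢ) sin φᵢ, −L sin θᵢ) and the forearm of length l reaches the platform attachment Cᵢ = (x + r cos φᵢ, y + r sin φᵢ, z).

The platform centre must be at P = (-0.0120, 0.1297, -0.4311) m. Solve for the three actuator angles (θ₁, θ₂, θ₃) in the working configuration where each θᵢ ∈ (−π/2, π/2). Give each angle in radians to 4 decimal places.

φ1=0.0° → target in arm frame (-0.0120, 0.1297)
  e−x'=0.1020;  (l²−L²−(e−x')²−y'²−z²)/2L = -0.2327
  γ=atan2(-0.4311,0.1020)=-1.3385;  ψ=arccos(-0.5252)=2.1238;  θ1=γ+ψ≈0.7853
φ2=120.0° → target in arm frame (0.1183, -0.0545)
  e−x'=-0.0283;  (l²−L²−(e−x')²−y'²−z²)/2L = -0.1740
  γ=atan2(-0.4311,-0.0283)=-1.6364;  ψ=arccos(-0.4028)=1.9854;  θ2=γ+ψ≈0.3490
arm 3 (φ=240.0°): x'=-0.1063, y'=-0.0752
  e−x'=0.1963;  (l²−L²−(e−x')²−y'²−z²)/2L = -0.2751
  θ3 = atan2(B,A) + arccos(C/0.4737) = 1.0471

θ₁ = 0.7853, θ₂ = 0.3490, θ₃ = 1.0471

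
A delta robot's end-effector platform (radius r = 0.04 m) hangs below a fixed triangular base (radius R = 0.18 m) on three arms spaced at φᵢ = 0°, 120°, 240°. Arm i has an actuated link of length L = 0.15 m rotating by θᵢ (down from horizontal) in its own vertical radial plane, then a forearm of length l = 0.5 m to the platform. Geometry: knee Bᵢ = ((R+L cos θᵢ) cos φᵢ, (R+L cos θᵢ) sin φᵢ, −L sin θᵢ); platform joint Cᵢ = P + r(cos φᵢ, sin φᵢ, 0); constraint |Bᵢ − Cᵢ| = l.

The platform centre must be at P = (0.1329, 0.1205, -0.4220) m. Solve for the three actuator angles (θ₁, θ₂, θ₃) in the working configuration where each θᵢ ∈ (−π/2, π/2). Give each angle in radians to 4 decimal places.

θ₁ = -0.2620, θ₂ = 0.1740, θ₃ = 0.9597

arm 1 (φ=0.0°): x'=0.1329, y'=0.1205
  A=0.0071, B=-0.4220, C=(l²−L²−A²−y'²−z²)/(2L)=0.1162
  √(A²+B²)=0.4221;  θ1 = -1.5540+1.2920 ≈ -0.2620
rotate P by −φ2: (0.0379, -0.1753, -0.4220)
  A cos θ + B sin θ = C:  0.1021·cos θ + -0.4220·sin θ = 0.0275
  θ2 = atan2(B,A) + arccos(C/0.4342) = 0.1740
arm 3 (φ=240.0°): x'=-0.1708, y'=0.0548
  A cos θ + B sin θ = C:  0.3108·cos θ + -0.4220·sin θ = -0.1673
  √(A²+B²)=0.5241;  θ3 = -0.9360+1.8957 ≈ 0.9597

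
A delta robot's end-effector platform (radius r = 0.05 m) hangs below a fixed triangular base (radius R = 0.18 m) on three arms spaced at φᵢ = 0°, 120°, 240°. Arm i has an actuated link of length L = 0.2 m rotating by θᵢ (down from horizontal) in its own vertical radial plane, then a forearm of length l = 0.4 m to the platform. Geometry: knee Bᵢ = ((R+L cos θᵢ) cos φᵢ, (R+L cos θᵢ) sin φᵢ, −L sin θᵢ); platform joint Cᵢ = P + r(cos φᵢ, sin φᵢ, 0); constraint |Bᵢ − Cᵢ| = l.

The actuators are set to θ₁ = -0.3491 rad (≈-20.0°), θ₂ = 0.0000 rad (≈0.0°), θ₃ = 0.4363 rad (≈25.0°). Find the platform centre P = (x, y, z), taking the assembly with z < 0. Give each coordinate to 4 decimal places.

(0.0528, 0.0400, -0.2284)

centre 1 = (0.3179·cos0.0°, 0.3179·sin0.0°, 0.0684) = (0.3179, 0.0000, 0.0684)
φ2=120.0°: virtual centre (-0.1650, 0.2858, 0.0000), radius l
arm 3 at φ=240.0°: (R−r)+L cos θ3 = 0.3113;  centre 3 = (-0.1556, -0.2696, -0.0845)
eliminate P² terms by subtracting sphere 1 from 2 and 3
plane₁₂: -0.9659x+0.5716y+-0.1368z = 0.0031
det = 1.0621;  x = -0.0007+-0.2341z,  y = 0.0044+-0.1561z
sphere 1 gives Az²+Bz+C=0 with A=1.0792, B=0.0109, C=-0.0538;  B²−4AC=0.2323;  roots -0.2284, 0.2183;  negative root z = -0.2284
x = 0.0528, y = 0.0400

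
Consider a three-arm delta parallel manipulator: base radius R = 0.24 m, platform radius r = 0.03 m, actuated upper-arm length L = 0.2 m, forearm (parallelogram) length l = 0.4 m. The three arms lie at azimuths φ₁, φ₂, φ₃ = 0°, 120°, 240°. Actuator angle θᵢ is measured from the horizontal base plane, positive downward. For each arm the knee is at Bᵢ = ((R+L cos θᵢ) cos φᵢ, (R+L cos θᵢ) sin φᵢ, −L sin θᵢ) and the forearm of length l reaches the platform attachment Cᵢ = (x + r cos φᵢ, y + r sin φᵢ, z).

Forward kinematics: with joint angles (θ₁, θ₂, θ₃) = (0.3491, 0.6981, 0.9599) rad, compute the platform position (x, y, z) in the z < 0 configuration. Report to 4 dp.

arm 1 at φ=0.0°: e+L cos θ1 = 0.3979;  S1 = (0.3979, 0.0000, -0.0684)
arm 2 at φ=120.0°: e+L cos θ2 = 0.3632;  S2 = (-0.1816, 0.3146, -0.1286)
φ3=240.0°: virtual centre (-0.1624, -0.2812, -0.1638), radius l
|S₂|²−|S₁|² = -0.0146;  |S₃|²−|S₁|² = -0.0308
[-1.1591 0.6291 -0.1203]·P = -0.0146;  [-1.1206 -0.5624 -0.1908]·P = -0.0308
Cramer: x(z) = 0.0203-0.1383z;  y(z) = 0.0142-0.0637z
sphere 1 gives Az²+Bz+C=0 with A=1.0232, B=0.2395, C=-0.0125;  B²−4AC=0.1086;  roots -0.2780, 0.0440;  negative root z = -0.2780
x = 0.0588, y = 0.0319

(0.0588, 0.0319, -0.2780)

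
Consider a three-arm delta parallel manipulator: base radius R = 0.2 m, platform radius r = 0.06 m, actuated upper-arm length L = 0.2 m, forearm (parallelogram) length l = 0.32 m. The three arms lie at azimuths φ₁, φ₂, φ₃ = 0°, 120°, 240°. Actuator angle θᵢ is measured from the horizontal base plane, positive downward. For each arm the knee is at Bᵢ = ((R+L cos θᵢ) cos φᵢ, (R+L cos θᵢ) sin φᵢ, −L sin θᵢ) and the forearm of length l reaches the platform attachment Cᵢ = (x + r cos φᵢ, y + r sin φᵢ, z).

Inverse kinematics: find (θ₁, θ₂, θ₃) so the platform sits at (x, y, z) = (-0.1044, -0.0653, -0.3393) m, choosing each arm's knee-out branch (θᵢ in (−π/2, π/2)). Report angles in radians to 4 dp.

θ₁ = 1.3966, θ₂ = 1.0475, θ₃ = 0.5236

arm 1 (φ=0.0°): x'=-0.1044, y'=-0.0653
  A cos θ + B sin θ = C:  0.2444·cos θ + -0.3393·sin θ = -0.2918
  θ1 = atan2(B,A) + arccos(C/0.4182) = 1.3966
rotate P by −φ2: (-0.0044, 0.1231, -0.3393)
  e−x'=0.1444;  (l²−L²−(e−x')²−y'²−z²)/2L = -0.2218
  γ=atan2(-0.3393,0.1444)=-1.1686;  ψ=arccos(-0.6014)=2.2161;  θ2=γ+ψ≈1.0475
φ3=240.0° → target in arm frame (0.1088, -0.0578)
  A cos θ + B sin θ = C:  0.0312·cos θ + -0.3393·sin θ = -0.1426
  θ3 = atan2(B,A) + arccos(C/0.3407) = 0.5236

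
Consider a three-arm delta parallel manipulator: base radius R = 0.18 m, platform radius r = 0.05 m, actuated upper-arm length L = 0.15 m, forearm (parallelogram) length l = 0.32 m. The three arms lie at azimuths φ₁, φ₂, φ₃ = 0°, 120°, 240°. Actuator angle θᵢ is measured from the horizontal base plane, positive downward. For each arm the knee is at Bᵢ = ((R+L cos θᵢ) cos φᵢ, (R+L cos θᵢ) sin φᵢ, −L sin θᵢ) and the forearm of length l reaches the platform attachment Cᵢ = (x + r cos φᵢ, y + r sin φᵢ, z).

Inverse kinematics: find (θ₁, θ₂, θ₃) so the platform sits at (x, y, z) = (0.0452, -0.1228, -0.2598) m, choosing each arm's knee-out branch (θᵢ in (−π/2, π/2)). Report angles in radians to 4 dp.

arm 1 (φ=0.0°): x'=0.0452, y'=-0.1228
  A cos θ + B sin θ = C:  0.0848·cos θ + -0.2598·sin θ = -0.0329
  θ1 = atan2(B,A) + arccos(C/0.2733) = 0.4361
rotate P by −φ2: (-0.1289, 0.0223, -0.2598)
  e−x'=0.2589;  (l²−L²−(e−x')²−y'²−z²)/2L = -0.1838
  γ=atan2(-0.2598,0.2589)=-0.7870;  ψ=arccos(-0.5011)=2.0957;  θ2=γ+ψ≈1.3087
rotate P by −φ3: (0.0837, 0.1005, -0.2598)
  e−x'=0.0463;  (l²−L²−(e−x')²−y'²−z²)/2L = 0.0005
  θ3 = atan2(B,A) + arccos(C/0.2639) = 0.1742

θ₁ = 0.4361, θ₂ = 1.3087, θ₃ = 0.1742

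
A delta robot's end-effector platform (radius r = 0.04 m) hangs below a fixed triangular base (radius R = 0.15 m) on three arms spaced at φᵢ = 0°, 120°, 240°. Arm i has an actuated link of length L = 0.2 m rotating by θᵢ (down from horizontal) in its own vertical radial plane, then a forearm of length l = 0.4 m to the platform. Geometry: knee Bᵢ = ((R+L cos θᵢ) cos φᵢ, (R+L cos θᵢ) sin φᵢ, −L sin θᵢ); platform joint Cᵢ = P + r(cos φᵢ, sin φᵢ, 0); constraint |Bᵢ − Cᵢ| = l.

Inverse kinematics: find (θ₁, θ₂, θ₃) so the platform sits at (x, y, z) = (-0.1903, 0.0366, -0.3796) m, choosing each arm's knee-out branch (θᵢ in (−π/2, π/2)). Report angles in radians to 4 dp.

θ₁ = 1.3092, θ₂ = 0.2620, θ₃ = 0.5236

φ1=0.0° → target in arm frame (-0.1903, 0.0366)
  A cos θ + B sin θ = C:  0.3003·cos θ + -0.3796·sin θ = -0.2890
  θ1 = atan2(B,A) + arccos(C/0.4840) = 1.3092
φ2=120.0° → target in arm frame (0.1268, 0.1465)
  A=-0.0168, B=-0.3796, C=(l²−L²−A²−y'²−z²)/(2L)=-0.1146
  θ2 = atan2(B,A) + arccos(C/0.3800) = 0.2620
arm 3 (φ=240.0°): x'=0.0635, y'=-0.1831
  e−x'=0.0465;  (l²−L²−(e−x')²−y'²−z²)/2L = -0.1495
  γ=atan2(-0.3796,0.0465)=-1.4488;  ψ=arccos(-0.3908)=1.9723;  θ3=γ+ψ≈0.5236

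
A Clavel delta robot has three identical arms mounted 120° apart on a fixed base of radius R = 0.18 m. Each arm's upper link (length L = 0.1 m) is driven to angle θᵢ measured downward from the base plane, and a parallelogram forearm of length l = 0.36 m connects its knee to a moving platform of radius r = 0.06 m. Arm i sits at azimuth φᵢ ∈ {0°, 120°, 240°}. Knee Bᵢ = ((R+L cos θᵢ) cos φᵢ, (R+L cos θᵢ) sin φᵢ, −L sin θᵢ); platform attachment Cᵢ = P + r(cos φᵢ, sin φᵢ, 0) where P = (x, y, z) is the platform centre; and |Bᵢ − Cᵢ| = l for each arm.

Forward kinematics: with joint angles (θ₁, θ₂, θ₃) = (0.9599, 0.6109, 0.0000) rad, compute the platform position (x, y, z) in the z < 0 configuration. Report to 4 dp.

arm 1 at φ=0.0°: ρ1 = 0.1774;  O1 = (0.1774, 0.0000, -0.0819)
φ2=120.0°: virtual centre (-0.1010, 0.1749, -0.0574), radius l
arm 3 at φ=240.0°: ρ3 = 0.2200;  O3 = (-0.1100, -0.1905, 0.0000)
subtract pairs → two planes through P
plane₁₂: -0.5566x+0.3497y+0.0491z = 0.0059
det = 0.4131;  x = -0.0141+0.1840z,  y = -0.0056+0.1524z
sphere 1 gives Az²+Bz+C=0 with A=1.0571, B=0.0917, C=-0.0862;  B²−4AC=0.3729;  roots -0.3322, 0.2455;  negative root z = -0.3322
x = -0.0752, y = -0.0562

(-0.0752, -0.0562, -0.3322)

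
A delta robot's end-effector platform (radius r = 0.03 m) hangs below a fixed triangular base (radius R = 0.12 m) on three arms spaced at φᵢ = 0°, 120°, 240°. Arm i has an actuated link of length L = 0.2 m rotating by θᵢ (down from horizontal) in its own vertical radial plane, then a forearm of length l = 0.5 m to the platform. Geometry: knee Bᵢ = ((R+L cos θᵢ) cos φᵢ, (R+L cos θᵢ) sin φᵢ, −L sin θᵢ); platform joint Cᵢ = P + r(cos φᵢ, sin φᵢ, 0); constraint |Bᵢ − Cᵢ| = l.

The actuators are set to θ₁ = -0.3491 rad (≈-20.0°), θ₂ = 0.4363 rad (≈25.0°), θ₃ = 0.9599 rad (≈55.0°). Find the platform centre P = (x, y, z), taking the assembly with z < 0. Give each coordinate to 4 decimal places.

arm 1 at φ=0.0°: e+L cos θ1 = 0.2779;  O1 = (0.2779, 0.0000, 0.0684)
arm 2 at φ=120.0°: e+L cos θ2 = 0.2713;  O2 = (-0.1356, 0.2349, -0.0845)
O3 = (0.2047·cos240.0°, 0.2047·sin240.0°, -0.1638) = (-0.1024, -0.1773, -0.1638)
|O₂|²−|O₁|² = -0.0012;  |O₃|²−|O₁|² = -0.0132
plane₁₂: -0.8271x+0.4698y+-0.3059z = -0.0012
Cramer: x(z) = 0.0102-0.5021z;  y(z) = 0.0153-0.2329z
quadratic in z: (1.3063)z²+(0.1249)z+(-0.1734)=0, √Δ=0.9600 → z ∈ {-0.4152, 0.3196}; z = -0.4152 (taking z<0)
x = 0.2187, y = 0.1121

(0.2187, 0.1121, -0.4152)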